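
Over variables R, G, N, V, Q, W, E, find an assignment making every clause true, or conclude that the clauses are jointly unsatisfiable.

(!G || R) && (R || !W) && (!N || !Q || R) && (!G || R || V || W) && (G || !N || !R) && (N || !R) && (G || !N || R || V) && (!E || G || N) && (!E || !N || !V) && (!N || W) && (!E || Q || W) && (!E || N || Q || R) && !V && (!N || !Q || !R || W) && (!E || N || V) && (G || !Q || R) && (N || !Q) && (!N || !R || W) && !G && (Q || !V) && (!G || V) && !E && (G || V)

No satisfying assignment exists.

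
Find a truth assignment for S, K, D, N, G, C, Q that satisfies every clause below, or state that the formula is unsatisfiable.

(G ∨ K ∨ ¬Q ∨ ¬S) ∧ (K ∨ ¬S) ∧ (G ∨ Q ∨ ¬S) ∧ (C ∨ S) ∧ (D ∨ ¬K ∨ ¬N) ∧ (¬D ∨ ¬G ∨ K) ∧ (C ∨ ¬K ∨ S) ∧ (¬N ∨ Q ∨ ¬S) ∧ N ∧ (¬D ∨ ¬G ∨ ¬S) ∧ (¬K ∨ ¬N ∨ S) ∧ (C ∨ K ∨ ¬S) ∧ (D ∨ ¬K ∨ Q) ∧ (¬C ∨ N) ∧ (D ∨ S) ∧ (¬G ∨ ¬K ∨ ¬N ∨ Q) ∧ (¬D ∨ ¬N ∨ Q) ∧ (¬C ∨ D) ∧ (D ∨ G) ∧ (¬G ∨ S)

Unit clause (N) forces N = True.
Set S = False.
  then (C ∨ S) forces C = True.
  then (¬K ∨ ¬N ∨ S) forces K = False.
  then (D ∨ S) forces D = True.
  then (¬D ∨ ¬N ∨ Q) forces Q = True.
  then (¬G ∨ S) forces G = False.
All clauses satisfied.

S = False, K = False, D = True, N = True, G = False, C = True, Q = True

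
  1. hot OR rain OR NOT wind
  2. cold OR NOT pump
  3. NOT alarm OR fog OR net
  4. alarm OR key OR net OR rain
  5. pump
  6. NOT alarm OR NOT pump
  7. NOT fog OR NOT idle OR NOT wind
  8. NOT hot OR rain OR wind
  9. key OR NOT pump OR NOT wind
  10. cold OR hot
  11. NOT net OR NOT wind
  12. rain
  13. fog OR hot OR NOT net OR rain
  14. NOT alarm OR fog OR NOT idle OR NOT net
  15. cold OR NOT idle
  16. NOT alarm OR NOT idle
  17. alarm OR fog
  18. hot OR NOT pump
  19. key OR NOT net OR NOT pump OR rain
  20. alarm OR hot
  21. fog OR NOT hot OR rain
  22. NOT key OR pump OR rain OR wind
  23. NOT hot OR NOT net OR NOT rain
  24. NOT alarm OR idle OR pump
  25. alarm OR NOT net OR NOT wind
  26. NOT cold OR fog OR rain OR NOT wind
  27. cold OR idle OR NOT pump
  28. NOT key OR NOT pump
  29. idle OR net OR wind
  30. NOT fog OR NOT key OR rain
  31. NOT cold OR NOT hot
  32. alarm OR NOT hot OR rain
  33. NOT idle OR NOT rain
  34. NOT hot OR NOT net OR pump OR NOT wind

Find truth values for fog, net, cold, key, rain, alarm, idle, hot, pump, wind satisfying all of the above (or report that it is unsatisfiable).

Case hot = True:
  (pump) forces pump = True.
  (cold OR NOT pump) forces cold = True.
  Clause (NOT cold OR NOT hot) is falsified — contradiction.
Case hot = False:
  (pump) forces pump = True.
  Clause (hot OR NOT pump) is falsified — contradiction.
Both cases fail, so the formula is unsatisfiable.

No satisfying assignment exists.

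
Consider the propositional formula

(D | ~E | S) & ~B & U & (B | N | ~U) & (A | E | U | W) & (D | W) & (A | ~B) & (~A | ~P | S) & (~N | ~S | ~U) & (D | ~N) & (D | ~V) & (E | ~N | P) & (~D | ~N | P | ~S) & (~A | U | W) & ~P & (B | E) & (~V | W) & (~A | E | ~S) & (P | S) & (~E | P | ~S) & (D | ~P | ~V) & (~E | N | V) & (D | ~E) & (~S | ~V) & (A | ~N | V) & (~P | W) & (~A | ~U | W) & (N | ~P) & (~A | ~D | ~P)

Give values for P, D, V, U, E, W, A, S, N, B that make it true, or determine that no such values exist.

Case P = True:
  Clause (~P) is falsified — contradiction.
Case P = False:
  (~B) forces B = False.
  (U) forces U = True.
  (B | N | ~U) forces N = True.
  (~N | ~S | ~U) forces S = False.
  Clause (P | S) is falsified — contradiction.
Both cases fail, so the formula is unsatisfiable.

Unsatisfiable — no assignment works.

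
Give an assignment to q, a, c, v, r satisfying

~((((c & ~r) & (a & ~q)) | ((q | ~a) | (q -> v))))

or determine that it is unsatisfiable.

Unsatisfiable — no assignment works.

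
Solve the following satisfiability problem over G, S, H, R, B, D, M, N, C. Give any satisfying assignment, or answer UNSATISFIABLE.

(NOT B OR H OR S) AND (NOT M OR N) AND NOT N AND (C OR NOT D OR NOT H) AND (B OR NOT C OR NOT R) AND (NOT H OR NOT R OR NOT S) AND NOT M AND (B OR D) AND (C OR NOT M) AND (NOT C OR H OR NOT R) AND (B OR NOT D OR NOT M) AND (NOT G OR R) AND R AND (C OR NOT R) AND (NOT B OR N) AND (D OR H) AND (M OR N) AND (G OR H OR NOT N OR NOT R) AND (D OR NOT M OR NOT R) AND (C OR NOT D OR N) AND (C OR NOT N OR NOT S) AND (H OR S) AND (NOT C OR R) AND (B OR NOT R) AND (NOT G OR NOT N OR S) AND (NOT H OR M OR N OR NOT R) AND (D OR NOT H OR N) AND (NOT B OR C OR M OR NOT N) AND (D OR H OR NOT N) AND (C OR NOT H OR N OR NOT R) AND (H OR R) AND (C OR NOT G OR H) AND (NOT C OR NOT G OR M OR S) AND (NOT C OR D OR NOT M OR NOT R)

Case M = True:
  Clause (NOT M) is falsified — contradiction.
Case M = False:
  (NOT N) forces N = False.
  Clause (M OR N) is falsified — contradiction.
Both cases fail, so the formula is unsatisfiable.

The formula is unsatisfiable.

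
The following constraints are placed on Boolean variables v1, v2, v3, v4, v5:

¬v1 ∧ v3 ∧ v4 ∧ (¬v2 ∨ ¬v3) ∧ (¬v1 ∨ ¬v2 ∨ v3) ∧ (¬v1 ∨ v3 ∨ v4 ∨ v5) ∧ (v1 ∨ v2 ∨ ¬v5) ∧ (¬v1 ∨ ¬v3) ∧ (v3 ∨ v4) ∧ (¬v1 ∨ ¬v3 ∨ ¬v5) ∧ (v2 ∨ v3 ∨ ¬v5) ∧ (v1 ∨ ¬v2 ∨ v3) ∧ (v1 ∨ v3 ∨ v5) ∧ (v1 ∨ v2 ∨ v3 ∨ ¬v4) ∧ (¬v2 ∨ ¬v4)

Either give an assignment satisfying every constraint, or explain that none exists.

v1 = False, v2 = False, v3 = True, v4 = True, v5 = False

Unit clause (¬v1) forces v1 = False.
Unit clause (v3) forces v3 = True.
Unit clause (v4) forces v4 = True.
In (¬v2 ∨ ¬v3) only ¬v2 is left, so v2 = False.
In (v1 ∨ v2 ∨ ¬v5) only ¬v5 is left, so v5 = False.
All clauses satisfied.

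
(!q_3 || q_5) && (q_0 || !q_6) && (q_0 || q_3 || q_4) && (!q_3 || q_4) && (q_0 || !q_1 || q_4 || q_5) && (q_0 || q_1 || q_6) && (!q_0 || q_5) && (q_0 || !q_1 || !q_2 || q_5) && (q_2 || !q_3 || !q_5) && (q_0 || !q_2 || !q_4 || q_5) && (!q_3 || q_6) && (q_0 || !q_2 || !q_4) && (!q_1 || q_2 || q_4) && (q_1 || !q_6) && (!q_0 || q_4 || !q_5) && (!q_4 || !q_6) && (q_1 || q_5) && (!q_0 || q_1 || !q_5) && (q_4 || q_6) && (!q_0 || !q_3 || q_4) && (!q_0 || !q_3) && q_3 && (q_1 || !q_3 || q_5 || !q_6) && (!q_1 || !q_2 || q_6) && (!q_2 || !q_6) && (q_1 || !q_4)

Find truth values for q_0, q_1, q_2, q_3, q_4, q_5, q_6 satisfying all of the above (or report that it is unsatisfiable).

Unsatisfiable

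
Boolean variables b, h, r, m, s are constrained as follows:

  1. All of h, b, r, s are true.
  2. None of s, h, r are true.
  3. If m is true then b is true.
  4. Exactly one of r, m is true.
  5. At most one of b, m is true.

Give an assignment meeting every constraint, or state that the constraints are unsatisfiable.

Case h = True:
  Constraint (2) is violated (h=T) — contradiction.
Case h = False:
  Constraint (1) is violated (h=F) — contradiction.
Both cases fail — unsatisfiable.

Unsatisfiable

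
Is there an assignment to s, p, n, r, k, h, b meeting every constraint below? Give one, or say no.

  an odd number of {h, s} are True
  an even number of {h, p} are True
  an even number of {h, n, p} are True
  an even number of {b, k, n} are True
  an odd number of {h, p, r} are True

s = True, p = False, n = False, r = True, k = False, h = False, b = False

{h, s}: 1 true → odd ✓
{h, p}: 0 true → even ✓
{h, n, p}: 0 true → even ✓
{b, k, n}: 0 true → even ✓
{h, p, r}: 1 true → odd ✓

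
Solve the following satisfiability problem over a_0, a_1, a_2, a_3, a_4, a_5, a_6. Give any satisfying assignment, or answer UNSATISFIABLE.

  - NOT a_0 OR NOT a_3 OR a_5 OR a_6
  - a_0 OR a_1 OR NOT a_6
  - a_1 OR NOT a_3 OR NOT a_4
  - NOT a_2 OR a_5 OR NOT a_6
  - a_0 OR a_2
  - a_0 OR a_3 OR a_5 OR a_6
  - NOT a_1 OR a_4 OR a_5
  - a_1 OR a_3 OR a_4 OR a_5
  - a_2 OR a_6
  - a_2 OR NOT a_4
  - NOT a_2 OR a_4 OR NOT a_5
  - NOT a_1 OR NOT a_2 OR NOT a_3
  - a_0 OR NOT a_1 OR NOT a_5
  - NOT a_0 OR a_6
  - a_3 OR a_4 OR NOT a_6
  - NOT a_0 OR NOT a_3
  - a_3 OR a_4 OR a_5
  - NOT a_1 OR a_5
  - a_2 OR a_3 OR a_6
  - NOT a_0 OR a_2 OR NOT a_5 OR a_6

a_0 = False, a_1 = False, a_2 = True, a_3 = False, a_4 = True, a_5 = True, a_6 = False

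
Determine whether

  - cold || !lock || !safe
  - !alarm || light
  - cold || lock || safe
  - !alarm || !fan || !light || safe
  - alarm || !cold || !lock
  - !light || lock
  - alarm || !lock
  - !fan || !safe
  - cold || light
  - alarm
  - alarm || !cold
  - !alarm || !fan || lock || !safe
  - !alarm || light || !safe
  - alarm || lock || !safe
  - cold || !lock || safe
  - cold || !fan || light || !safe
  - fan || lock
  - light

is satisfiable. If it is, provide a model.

fan = False, light = True, cold = True, lock = True, safe = True, alarm = True

Unit clause (alarm) forces alarm = True.
Unit clause (light) forces light = True.
In (!light || lock) only lock is left, so lock = True.
Try fan = True:
  (!alarm || !fan || !light || safe) forces safe = True.
  clause (!fan || !safe) is falsified — backtrack.
So fan = False.
Set cold = True.
Set safe = True.
All clauses satisfied.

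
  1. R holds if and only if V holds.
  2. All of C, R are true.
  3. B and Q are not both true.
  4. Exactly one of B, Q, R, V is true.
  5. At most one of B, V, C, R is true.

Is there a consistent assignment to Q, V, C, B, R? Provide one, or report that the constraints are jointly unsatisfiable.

Case C = True:
  (2) forces R = True.
  Constraint (5) is violated (C=T, R=T) — contradiction.
Case C = False:
  Constraint (2) is violated (C=F) — contradiction.
Both cases fail — unsatisfiable.

UNSATISFIABLE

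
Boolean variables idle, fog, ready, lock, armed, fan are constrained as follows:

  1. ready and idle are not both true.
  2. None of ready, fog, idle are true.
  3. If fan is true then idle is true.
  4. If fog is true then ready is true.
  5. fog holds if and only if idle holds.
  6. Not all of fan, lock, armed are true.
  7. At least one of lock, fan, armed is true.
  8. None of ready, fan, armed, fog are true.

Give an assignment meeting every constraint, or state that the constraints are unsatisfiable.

idle=F, fog=F, ready=F, lock=T, armed=F, fan=F

  (1) ready=F, idle=F — not both ✓
  (2) {ready, fog, idle}: 0 true — none ✓
  (3) fan=F ⇒ idle: vacuous ✓
  (4) fog=F ⇒ ready: vacuous ✓
  (5) fog=F, idle=F — same ✓
  (6) {fan, lock, armed}: 1/3 true — not all ✓
  (7) {lock, fan, armed}: 1 true — at least one ✓
  (8) {ready, fan, armed, fog}: 0 true — none ✓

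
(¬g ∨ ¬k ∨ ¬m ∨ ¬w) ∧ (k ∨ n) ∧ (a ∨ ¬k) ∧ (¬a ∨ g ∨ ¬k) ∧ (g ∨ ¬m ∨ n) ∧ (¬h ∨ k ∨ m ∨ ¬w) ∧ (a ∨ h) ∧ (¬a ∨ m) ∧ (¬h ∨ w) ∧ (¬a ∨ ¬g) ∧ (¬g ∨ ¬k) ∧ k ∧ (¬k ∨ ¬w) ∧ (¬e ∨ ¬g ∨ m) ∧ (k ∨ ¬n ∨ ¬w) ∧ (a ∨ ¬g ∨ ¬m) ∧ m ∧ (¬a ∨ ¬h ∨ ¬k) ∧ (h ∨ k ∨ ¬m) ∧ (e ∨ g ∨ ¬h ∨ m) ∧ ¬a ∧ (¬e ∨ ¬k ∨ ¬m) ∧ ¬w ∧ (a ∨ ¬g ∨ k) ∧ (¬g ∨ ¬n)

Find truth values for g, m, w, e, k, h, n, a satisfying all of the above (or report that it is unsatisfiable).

Unsatisfiable — no assignment works.

Case k = True:
  (a ∨ ¬k) forces a = True.
  Clause (¬a) is falsified — contradiction.
Case k = False:
  Clause (k) is falsified — contradiction.
Both cases fail, so the formula is unsatisfiable.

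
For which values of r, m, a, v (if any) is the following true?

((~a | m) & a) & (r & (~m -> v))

r: True, m: True, a: True, v: True

  (~a | m) & a = True
    ~a | m = True
      ~a = False
  r & (~m -> v) = True
    ~m -> v = True
      ~m = False
Both conjuncts True, so the formula holds.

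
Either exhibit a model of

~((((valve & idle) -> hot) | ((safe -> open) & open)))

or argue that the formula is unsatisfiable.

valve: True, safe: True, hot: False, open: False, idle: True

  ~((((valve & idle) -> hot) | ((safe -> open) & open))) = True
    ((valve & idle) -> hot) | ((safe -> open) & open) = False
      (valve & idle) -> hot = False
        valve & idle = True
      (safe -> open) & open = False
        safe -> open = False
The formula evaluates to True.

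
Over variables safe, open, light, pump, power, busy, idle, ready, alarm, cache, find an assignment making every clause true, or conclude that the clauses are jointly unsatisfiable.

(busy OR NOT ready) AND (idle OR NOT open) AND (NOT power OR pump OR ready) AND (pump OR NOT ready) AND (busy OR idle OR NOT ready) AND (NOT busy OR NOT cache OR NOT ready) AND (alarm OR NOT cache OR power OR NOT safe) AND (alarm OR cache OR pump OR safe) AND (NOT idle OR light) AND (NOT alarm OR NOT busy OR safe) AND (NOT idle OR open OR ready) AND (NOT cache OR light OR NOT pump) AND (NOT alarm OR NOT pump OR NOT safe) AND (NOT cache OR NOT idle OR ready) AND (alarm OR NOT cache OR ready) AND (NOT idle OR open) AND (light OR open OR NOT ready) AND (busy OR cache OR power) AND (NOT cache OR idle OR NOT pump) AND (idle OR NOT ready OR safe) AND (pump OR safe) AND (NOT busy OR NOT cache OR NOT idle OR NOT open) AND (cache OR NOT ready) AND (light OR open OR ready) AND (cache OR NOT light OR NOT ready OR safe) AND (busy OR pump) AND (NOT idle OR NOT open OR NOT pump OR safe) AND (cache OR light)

safe: True, open: False, light: True, pump: False, power: False, busy: True, idle: False, ready: False, alarm: False, cache: False

Set safe = True.
Set open = False.
  then (NOT idle OR open) forces idle = False.
Try light = False:
  (light OR open OR NOT ready) forces ready = False.
  clause (light OR open OR ready) is falsified — backtrack.
So light = True.
Set pump = False.
  then (pump OR NOT ready) forces ready = False.
  then (busy OR pump) forces busy = True.
  then (NOT power OR pump OR ready) forces power = False.
Set alarm = False.
  then (alarm OR NOT cache OR power OR NOT safe) forces cache = False.
All clauses satisfied.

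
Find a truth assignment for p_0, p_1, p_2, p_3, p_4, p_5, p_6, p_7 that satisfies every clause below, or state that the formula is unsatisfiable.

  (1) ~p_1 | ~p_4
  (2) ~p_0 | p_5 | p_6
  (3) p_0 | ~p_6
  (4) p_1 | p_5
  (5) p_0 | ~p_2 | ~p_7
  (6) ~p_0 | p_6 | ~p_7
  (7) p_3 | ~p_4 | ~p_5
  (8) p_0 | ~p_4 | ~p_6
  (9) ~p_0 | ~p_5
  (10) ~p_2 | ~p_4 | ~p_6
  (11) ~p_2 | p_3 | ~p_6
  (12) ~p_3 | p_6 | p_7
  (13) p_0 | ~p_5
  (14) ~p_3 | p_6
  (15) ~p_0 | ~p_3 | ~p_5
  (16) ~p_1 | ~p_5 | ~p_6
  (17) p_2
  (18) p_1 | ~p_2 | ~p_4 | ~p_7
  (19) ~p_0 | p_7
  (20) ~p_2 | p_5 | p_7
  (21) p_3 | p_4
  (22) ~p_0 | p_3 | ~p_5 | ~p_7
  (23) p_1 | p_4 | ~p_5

Unit clause (p_2) forces p_2 = True.
Try p_0 = False:
  (p_0 | ~p_6) forces p_6 = False.
  (p_0 | ~p_2 | ~p_7) forces p_7 = False.
  (~p_3 | p_6 | p_7) forces p_3 = False.
  (p_0 | ~p_5) forces p_5 = False.
  clause (~p_2 | p_5 | p_7) is falsified — backtrack.
So p_0 = True.
  then (~p_0 | ~p_5) forces p_5 = False.
  then (~p_0 | p_7) forces p_7 = True.
  then (~p_0 | p_5 | p_6) forces p_6 = True.
  then (p_1 | p_5) forces p_1 = True.
  then (~p_2 | ~p_4 | ~p_6) forces p_4 = False.
  then (~p_2 | p_3 | ~p_6) forces p_3 = True.
All clauses satisfied.

p_0=T, p_1=T, p_2=T, p_3=T, p_4=F, p_5=F, p_6=T, p_7=T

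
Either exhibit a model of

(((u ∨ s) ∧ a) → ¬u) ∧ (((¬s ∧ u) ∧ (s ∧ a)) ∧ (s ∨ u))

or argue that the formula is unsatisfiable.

Case s = True: the conjunct ¬s is False.
Case s = False: the conjunct s is False.
Both cases fail — unsatisfiable.

The formula is unsatisfiable.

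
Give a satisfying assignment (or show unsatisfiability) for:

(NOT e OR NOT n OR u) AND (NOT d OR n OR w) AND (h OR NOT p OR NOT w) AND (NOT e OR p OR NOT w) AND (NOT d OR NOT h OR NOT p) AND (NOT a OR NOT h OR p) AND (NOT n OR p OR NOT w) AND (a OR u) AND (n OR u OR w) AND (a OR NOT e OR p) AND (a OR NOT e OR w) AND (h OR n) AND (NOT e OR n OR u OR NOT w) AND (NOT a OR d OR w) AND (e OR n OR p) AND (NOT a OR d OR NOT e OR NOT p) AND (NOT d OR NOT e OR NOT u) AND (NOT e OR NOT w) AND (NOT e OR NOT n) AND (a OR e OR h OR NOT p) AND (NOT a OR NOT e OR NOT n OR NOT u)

h: True; u: True; a: False; e: False; n: True; d: False; w: False; p: False

Set h = True.
Set u = True.
Set a = False.
Try e = True:
  (a OR NOT e OR p) forces p = True.
  (NOT d OR NOT h OR NOT p) forces d = False.
  (a OR NOT e OR w) forces w = True.
  clause (NOT e OR NOT w) is falsified — backtrack.
So e = False.
Set n = True.
Set d = False.
Set w = False.
Set p = False.
All clauses satisfied.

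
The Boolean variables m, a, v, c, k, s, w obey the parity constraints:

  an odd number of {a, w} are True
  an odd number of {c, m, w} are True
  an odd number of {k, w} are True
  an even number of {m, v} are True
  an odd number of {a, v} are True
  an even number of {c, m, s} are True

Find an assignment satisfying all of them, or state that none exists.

m = True; a = False; v = True; c = True; k = False; s = False; w = True

{a, w}: 1 true → odd ✓
{c, m, w}: 3 true → odd ✓
{k, w}: 1 true → odd ✓
{m, v}: 2 true → even ✓
{a, v}: 1 true → odd ✓
{c, m, s}: 2 true → even ✓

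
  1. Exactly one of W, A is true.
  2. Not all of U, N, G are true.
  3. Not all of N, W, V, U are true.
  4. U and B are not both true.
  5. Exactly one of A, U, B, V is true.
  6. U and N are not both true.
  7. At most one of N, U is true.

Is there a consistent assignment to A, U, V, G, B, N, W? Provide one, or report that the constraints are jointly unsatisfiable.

A: False, U: False, V: True, G: True, B: False, N: True, W: True

  (1) {W, A}: 1 true — exactly one ✓
  (2) {U, N, G}: 2/3 true — not all ✓
  (3) {N, W, V, U}: 3/4 true — not all ✓
  (4) U=F, B=F — not both ✓
  (5) {A, U, B, V}: 1 true — exactly one ✓
  (6) U=F, N=T — not both ✓
  (7) {N, U}: 1 true — at most one ✓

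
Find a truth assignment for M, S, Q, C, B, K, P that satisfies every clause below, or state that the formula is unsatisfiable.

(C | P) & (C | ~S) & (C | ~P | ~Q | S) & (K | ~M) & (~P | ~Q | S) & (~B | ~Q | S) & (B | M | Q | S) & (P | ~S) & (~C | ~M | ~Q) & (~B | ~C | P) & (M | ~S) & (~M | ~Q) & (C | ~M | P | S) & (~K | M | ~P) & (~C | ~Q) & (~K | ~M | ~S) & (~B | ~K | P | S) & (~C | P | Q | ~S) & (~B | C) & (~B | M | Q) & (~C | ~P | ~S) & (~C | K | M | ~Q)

Set M = True.
  then (K | ~M) forces K = True.
  then (~M | ~Q) forces Q = False.
  then (~K | ~M | ~S) forces S = False.
Set C = True.
Set B = False.
Set P = False.
All clauses satisfied.

M: True, S: False, Q: False, C: True, B: False, K: True, P: False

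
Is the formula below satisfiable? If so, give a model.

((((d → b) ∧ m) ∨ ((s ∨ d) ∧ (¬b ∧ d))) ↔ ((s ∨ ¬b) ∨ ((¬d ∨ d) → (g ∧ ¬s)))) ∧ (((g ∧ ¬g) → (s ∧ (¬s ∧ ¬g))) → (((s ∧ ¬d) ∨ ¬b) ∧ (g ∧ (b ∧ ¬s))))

The conjunct ((g ∧ ¬g) → (s ∧ (¬s ∧ ¬g))) → (((s ∧ ¬d) ∨ ¬b) ∧ (g ∧ (b ∧ ¬s))) is unsatisfiable on its own:
  g = True: simplifies to ((s ∧ ¬d) ∨ ¬b) ∧ (b ∧ ¬s).
    s = True: the conjunct ¬s is False.
    s = False: simplifies to ¬b ∧ b.
      b = True: the conjunct ¬b is False.
      b = False: the conjunct b is False.
  g = False: this becomes (False → (s ∧ ¬s)) → (((s ∧ ¬d) ∨ ¬b) ∧ False) = False.
So the whole conjunction is unsatisfiable.

The formula is unsatisfiable.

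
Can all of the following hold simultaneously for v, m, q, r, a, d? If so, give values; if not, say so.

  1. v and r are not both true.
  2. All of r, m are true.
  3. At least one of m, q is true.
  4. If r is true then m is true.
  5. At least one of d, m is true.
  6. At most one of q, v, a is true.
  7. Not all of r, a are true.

v=F, m=T, q=T, r=T, a=F, d=F

  (1) v=F, r=T — not both ✓
  (2) {r, m}: all 2 true ✓
  (3) {m, q}: 2 true — at least one ✓
  (4) r=T ⇒ m: T ✓
  (5) {d, m}: 1 true — at least one ✓
  (6) {q, v, a}: 1 true — at most one ✓
  (7) {r, a}: 1/2 true — not all ✓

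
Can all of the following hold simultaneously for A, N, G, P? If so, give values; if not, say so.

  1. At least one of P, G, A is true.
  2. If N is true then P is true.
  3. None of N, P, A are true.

A = False, N = False, G = True, P = False

  (1) {P, G, A}: 1 true — at least one ✓
  (2) N=F ⇒ P: vacuous ✓
  (3) {N, P, A}: 0 true — none ✓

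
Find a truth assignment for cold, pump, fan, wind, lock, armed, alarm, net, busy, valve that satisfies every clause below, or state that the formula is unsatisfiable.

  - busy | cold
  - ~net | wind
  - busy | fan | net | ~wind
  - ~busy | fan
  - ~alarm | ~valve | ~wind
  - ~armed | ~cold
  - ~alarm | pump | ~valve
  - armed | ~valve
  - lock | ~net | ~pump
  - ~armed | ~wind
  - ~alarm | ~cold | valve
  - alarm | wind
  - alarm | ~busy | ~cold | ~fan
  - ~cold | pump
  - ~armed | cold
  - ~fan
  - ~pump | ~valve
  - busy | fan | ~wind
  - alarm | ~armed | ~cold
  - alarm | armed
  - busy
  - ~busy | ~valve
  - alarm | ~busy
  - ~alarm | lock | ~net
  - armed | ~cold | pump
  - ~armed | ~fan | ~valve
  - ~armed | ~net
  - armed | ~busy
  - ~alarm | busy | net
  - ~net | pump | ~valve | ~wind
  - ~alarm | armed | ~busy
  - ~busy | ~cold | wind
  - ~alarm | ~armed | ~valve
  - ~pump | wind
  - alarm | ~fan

Case fan = True:
  Clause (~fan) is falsified — contradiction.
Case fan = False:
  (~busy | fan) forces busy = False.
  Clause (busy) is falsified — contradiction.
Both cases fail, so the formula is unsatisfiable.

Unsatisfiable — no assignment works.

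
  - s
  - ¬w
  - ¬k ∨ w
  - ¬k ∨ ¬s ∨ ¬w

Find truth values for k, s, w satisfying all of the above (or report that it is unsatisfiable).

k = False; s = True; w = False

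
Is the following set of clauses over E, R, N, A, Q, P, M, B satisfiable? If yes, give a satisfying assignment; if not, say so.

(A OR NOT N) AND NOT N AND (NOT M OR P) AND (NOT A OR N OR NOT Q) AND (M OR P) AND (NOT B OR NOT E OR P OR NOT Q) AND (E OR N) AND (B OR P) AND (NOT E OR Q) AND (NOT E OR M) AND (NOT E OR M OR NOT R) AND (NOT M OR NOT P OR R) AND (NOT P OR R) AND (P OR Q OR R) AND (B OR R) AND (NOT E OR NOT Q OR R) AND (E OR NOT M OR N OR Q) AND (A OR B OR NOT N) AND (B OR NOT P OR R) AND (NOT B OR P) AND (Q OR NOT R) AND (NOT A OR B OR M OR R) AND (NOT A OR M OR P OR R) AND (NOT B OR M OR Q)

E=T, R=T, N=F, A=F, Q=T, P=T, M=T, B=T

Unit clause (NOT N) forces N = False.
In (E OR N) only E is left, so E = True.
In (NOT E OR Q) only Q is left, so Q = True.
In (NOT E OR M) only M is left, so M = True.
In (NOT E OR NOT Q OR R) only R is left, so R = True.
In (NOT M OR P) only P is left, so P = True.
In (NOT A OR N OR NOT Q) only NOT A is left, so A = False.
Set B = True.
All clauses satisfied.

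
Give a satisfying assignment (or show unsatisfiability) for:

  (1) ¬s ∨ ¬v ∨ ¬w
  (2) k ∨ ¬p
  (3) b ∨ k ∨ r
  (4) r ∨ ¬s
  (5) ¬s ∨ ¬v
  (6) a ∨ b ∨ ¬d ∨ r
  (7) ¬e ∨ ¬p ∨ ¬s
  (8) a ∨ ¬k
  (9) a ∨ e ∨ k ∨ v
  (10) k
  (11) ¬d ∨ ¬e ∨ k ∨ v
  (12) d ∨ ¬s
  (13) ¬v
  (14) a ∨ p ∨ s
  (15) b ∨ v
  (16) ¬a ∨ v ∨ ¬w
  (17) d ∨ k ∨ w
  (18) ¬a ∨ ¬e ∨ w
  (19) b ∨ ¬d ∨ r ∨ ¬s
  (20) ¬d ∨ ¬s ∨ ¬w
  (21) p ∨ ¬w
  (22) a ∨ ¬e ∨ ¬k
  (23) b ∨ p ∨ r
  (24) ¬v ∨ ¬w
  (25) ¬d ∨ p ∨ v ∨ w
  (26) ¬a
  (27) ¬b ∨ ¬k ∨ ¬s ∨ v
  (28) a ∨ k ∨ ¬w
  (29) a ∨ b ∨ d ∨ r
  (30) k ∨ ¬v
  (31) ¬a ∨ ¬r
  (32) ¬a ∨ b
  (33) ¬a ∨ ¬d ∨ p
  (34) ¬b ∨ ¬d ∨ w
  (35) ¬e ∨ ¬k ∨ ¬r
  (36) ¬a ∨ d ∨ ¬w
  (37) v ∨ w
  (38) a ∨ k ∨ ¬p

The formula is unsatisfiable.

Case k = True:
  (a ∨ ¬k) forces a = True.
  Clause (¬a) is falsified — contradiction.
Case k = False:
  Clause (k) is falsified — contradiction.
Both cases fail, so the formula is unsatisfiable.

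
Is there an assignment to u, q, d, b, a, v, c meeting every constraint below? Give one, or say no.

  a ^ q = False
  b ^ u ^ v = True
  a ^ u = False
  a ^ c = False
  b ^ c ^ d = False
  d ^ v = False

Adding constraints 2, 3, 4, 5, 6 mod 2: every variable appears an even number of times on the left, so the left side is 0.
But the right sides sum to 1 (mod 2). 0 ≠ 1 — the system is inconsistent.

Unsatisfiable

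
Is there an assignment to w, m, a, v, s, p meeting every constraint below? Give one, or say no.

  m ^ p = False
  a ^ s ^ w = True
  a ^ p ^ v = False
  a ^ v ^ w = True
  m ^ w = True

w=F, m=T, a=F, v=T, s=T, p=T

m ^ p = T ^ T = False ✓
a ^ s ^ w = F ^ T ^ F = True ✓
a ^ p ^ v = F ^ T ^ T = False ✓
a ^ v ^ w = F ^ T ^ F = True ✓
m ^ w = T ^ F = True ✓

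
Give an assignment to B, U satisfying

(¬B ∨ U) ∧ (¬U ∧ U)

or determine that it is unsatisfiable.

Case U = True: the conjunct ¬U is False.
Case U = False: the conjunct U is False.
Both cases fail — unsatisfiable.

Unsatisfiable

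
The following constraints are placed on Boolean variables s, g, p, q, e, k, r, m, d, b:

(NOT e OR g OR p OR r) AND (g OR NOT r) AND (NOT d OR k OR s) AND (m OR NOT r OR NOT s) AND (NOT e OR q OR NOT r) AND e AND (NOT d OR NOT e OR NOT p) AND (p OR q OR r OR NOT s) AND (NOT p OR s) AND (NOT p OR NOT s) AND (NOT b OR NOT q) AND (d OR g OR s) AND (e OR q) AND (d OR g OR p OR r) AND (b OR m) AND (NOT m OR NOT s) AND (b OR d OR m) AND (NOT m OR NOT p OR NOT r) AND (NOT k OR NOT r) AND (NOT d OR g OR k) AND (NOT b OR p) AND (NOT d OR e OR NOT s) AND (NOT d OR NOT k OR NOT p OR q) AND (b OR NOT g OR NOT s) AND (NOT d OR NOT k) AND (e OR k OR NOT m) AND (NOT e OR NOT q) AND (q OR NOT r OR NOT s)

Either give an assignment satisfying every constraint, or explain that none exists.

Unit clause (e) forces e = True.
In (NOT e OR NOT q) only NOT q is left, so q = False.
In (NOT e OR q OR NOT r) only NOT r is left, so r = False.
Set s = False.
  then (NOT p OR s) forces p = False.
  then (NOT b OR p) forces b = False.
  then (NOT e OR g OR p OR r) forces g = True.
  then (b OR m) forces m = True.
Set k = False.
  then (NOT d OR k OR s) forces d = False.
All clauses satisfied.

s=F, g=T, p=F, q=F, e=T, k=F, r=F, m=T, d=F, b=F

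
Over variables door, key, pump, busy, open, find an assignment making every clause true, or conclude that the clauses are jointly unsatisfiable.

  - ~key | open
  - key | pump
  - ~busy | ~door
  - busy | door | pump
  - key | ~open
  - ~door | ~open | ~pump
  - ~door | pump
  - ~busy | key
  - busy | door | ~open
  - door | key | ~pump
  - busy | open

Set door = False.
Try key = False:
  (key | pump) forces pump = True.
  clause (door | key | ~pump) is falsified — backtrack.
So key = True.
  then (~key | open) forces open = True.
  then (busy | door | ~open) forces busy = True.
Set pump = False.
All clauses satisfied.

door = False; key = True; pump = False; busy = True; open = True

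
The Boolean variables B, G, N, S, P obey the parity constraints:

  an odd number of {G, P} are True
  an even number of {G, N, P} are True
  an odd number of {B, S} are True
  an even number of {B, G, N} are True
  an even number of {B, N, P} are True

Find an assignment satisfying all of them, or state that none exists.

The formula is unsatisfiable.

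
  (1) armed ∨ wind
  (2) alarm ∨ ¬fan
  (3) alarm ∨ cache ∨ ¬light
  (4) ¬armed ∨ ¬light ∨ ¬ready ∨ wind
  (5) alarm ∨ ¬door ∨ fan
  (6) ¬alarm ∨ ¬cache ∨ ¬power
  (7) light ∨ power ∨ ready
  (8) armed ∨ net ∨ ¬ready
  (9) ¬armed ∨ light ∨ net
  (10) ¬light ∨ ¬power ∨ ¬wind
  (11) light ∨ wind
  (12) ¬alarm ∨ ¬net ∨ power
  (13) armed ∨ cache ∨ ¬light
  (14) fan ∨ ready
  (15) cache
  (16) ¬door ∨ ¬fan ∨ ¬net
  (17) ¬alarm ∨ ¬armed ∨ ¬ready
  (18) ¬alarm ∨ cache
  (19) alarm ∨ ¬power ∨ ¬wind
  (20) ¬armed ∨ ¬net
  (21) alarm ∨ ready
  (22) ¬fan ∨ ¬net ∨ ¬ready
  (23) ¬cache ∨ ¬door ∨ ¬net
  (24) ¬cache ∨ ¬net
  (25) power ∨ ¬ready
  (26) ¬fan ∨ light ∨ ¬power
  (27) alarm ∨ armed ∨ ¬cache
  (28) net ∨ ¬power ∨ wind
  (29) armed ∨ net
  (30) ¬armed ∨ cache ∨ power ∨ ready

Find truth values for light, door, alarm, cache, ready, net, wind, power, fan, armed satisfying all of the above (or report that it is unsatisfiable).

light = True, door = True, alarm = True, cache = True, ready = False, net = False, wind = False, power = False, fan = True, armed = True

Unit clause (cache) forces cache = True.
In (¬cache ∨ ¬net) only ¬net is left, so net = False.
In (armed ∨ net) only armed is left, so armed = True.
In (¬armed ∨ light ∨ net) only light is left, so light = True.
Set door = True.
Try alarm = False:
  (alarm ∨ ¬fan) forces fan = False.
  clause (alarm ∨ ¬door ∨ fan) is falsified — backtrack.
So alarm = True.
  then (¬alarm ∨ ¬cache ∨ ¬power) forces power = False.
  then (¬alarm ∨ ¬armed ∨ ¬ready) forces ready = False.
  then (fan ∨ ready) forces fan = True.
Set wind = False.
All clauses satisfied.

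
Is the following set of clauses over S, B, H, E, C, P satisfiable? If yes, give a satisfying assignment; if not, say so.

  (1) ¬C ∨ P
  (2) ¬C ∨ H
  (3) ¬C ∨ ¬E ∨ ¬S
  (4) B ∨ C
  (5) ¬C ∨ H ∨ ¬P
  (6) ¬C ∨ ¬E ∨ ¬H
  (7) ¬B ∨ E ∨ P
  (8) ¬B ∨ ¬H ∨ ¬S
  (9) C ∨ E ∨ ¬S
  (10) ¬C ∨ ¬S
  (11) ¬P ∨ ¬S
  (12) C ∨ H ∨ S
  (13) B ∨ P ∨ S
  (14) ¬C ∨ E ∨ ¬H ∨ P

Set S = False.
Set B = True.
Try H = False:
  (¬C ∨ H) forces C = False.
  clause (C ∨ H ∨ S) is falsified — backtrack.
So H = True.
Set E = False.
  then (¬B ∨ E ∨ P) forces P = True.
Set C = False.
All clauses satisfied.

S = False; B = True; H = True; E = False; C = False; P = True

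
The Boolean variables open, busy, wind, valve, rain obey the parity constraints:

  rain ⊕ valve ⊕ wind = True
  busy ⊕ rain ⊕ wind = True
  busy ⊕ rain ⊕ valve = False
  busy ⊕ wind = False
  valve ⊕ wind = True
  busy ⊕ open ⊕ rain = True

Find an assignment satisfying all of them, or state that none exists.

Adding constraints 1, 3, 4 mod 2: every variable appears an even number of times on the left, so the left side is 0.
But the right sides sum to 1 (mod 2). 0 ≠ 1 — the system is inconsistent.

Unsatisfiable — no assignment works.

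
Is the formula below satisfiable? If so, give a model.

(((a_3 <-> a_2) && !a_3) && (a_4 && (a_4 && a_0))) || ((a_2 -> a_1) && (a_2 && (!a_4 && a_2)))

a_0: True, a_1: False, a_2: False, a_3: False, a_4: True

  (((a_3 <-> a_2) && !a_3) && (a_4 && (a_4 && a_0))) || ((a_2 -> a_1) && (a_2 && (!a_4 && a_2))) = True
    ((a_3 <-> a_2) && !a_3) && (a_4 && (a_4 && a_0)) = True
      (a_3 <-> a_2) && !a_3 = True
        a_3 <-> a_2 = True
        !a_3 = True
      a_4 && (a_4 && a_0) = True
        a_4 && a_0 = True
    (a_2 -> a_1) && (a_2 && (!a_4 && a_2)) = False
      a_2 -> a_1 = True
      a_2 && (!a_4 && a_2) = False
        !a_4 && a_2 = False
          !a_4 = False
The formula evaluates to True.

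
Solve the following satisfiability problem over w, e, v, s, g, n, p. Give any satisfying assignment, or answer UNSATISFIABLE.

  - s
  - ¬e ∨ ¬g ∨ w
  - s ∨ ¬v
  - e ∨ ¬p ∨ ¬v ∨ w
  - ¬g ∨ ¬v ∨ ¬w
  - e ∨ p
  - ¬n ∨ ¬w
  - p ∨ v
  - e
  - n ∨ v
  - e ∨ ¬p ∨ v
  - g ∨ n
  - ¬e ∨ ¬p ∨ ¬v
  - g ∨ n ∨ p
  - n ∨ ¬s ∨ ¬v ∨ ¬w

w = False, e = True, v = True, s = True, g = False, n = True, p = False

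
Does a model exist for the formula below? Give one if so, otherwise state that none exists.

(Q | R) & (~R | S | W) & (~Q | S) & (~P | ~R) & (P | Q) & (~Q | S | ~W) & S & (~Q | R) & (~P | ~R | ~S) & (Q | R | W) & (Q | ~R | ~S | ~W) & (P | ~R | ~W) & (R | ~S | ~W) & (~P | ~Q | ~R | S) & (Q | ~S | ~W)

Q=T; R=T; P=F; W=F; S=T

Unit clause (S) forces S = True.
Try Q = False:
  (Q | R) forces R = True.
  (~P | ~R) forces P = False.
  clause (P | Q) is falsified — backtrack.
So Q = True.
  then (~Q | R) forces R = True.
  then (~P | ~R | ~S) forces P = False.
  then (P | ~R | ~W) forces W = False.
All clauses satisfied.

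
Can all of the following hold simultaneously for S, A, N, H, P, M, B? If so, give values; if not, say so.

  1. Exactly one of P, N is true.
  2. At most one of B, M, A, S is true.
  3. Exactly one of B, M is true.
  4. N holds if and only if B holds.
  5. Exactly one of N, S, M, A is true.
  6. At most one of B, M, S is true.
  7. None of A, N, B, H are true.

S: False, A: False, N: False, H: False, P: True, M: True, B: False

  (1) {P, N}: 1 true — exactly one ✓
  (2) {B, M, A, S}: 1 true — at most one ✓
  (3) {B, M}: 1 true — exactly one ✓
  (4) N=F, B=F — same ✓
  (5) {N, S, M, A}: 1 true — exactly one ✓
  (6) {B, M, S}: 1 true — at most one ✓
  (7) {A, N, B, H}: 0 true — none ✓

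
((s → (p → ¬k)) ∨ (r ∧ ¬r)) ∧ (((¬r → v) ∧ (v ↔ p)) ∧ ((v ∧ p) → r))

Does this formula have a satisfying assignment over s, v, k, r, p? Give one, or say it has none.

s=T; v=T; k=F; r=T; p=T

  (s → (p → ¬k)) ∨ (r ∧ ¬r) = True
    s → (p → ¬k) = True
      p → ¬k = True
        ¬k = True
    r ∧ ¬r = False
      ¬r = False
  ((¬r → v) ∧ (v ↔ p)) ∧ ((v ∧ p) → r) = True
    (¬r → v) ∧ (v ↔ p) = True
      ¬r → v = True
        ¬r = False
      v ↔ p = True
    (v ∧ p) → r = True
      v ∧ p = True
Both conjuncts True, so the formula holds.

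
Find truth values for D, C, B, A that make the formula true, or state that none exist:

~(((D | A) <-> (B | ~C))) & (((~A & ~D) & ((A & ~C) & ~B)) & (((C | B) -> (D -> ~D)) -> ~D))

Unsatisfiable — no assignment works.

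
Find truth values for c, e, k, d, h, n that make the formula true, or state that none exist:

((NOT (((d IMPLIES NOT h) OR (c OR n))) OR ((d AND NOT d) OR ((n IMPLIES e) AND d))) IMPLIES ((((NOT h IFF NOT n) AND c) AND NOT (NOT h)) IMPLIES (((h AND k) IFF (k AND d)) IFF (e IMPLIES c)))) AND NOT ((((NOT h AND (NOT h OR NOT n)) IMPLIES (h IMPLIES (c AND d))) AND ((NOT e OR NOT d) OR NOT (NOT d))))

Unsatisfiable

The conjunct NOT ((((NOT h AND (NOT h OR NOT n)) IMPLIES (h IMPLIES (c AND d))) AND ((NOT e OR NOT d) OR NOT (NOT d)))) is unsatisfiable on its own:
  h = True: simplifies to NOT (((NOT e OR NOT d) OR NOT (NOT d))).
    d = True: this becomes NOT ((NOT e OR True)) = False.
    d = False: this becomes NOT ((True OR False)) = False.
  h = False: simplifies to NOT (((NOT e OR NOT d) OR NOT (NOT d))).
    d = True: this becomes NOT ((NOT e OR True)) = False.
    d = False: this becomes NOT ((True OR False)) = False.
So the whole conjunction is unsatisfiable.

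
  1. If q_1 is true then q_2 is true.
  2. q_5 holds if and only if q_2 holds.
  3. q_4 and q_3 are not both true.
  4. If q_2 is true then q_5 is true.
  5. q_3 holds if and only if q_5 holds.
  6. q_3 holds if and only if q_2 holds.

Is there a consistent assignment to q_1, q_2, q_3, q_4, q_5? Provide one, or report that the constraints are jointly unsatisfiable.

q_1=F, q_2=T, q_3=T, q_4=F, q_5=T

  (1) q_1=F ⇒ q_2: vacuous ✓
  (2) q_5=T, q_2=T — same ✓
  (3) q_4=F, q_3=T — not both ✓
  (4) q_2=T ⇒ q_5: T ✓
  (5) q_3=T, q_5=T — same ✓
  (6) q_3=T, q_2=T — same ✓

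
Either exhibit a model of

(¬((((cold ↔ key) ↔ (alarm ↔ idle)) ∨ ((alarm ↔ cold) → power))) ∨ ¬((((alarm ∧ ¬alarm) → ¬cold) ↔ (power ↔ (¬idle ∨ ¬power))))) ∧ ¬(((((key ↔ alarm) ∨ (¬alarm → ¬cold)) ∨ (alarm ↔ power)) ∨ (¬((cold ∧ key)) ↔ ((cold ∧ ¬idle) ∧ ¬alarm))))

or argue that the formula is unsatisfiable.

Case alarm = True: the conjunct ¬(((((key ↔ alarm) ∨ (¬alarm → ¬cold)) ∨ (alarm ↔ power)) ∨ (¬((cold ∧ key)) ↔ ((cold ∧ ¬idle) ∧ ¬alarm)))) becomes ¬((True ∨ (cold ∧ key))) = False.
Case alarm = False: the formula simplifies to (¬((((cold ↔ key) ↔ ¬idle) ∨ (¬cold → power))) ∨ ¬((power ↔ (¬idle ∨ ¬power)))) ∧ ¬((((¬key ∨ ¬cold) ∨ ¬power) ∨ (¬((cold ∧ key)) ↔ (cold ∧ ¬idle)))).
  power = True: simplifies to ¬(¬idle) ∧ ¬(((¬key ∨ ¬cold) ∨ (¬((cold ∧ key)) ↔ (cold ∧ ¬idle)))).
    idle = True: simplifies to ¬(((¬key ∨ ¬cold) ∨ (cold ∧ key))).
      cold = True: simplifies to ¬((¬key ∨ key)).
        key = True: this becomes ¬((False ∨ True)) = False.
        key = False: this becomes ¬((True ∨ False)) = False.
      cold = False: this becomes ¬((True ∨ False)) = False.
    idle = False: the conjunct ¬(¬idle) becomes ¬(¬False) = False.
  power = False: the conjunct ¬((((¬key ∨ ¬cold) ∨ ¬power) ∨ (¬((cold ∧ key)) ↔ (cold ∧ ¬idle)))) becomes ¬((True ∨ (¬((cold ∧ key)) ↔ (cold ∧ ¬idle)))) = False.
Both cases fail — unsatisfiable.

No satisfying assignment exists.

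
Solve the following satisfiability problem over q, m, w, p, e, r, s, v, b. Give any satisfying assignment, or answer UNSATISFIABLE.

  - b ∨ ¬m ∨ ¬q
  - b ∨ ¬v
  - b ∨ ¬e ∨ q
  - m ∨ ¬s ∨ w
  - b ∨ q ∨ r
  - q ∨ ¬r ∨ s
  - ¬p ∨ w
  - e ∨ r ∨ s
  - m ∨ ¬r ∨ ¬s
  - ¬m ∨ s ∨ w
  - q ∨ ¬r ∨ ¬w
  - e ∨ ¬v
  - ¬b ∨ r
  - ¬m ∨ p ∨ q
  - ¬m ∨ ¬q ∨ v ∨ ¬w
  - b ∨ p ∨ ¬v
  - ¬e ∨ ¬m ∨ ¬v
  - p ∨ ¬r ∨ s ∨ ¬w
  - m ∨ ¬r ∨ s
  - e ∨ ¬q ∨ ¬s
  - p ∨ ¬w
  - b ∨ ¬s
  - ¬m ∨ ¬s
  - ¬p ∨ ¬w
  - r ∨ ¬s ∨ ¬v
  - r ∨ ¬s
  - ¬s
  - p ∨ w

No satisfying assignment exists.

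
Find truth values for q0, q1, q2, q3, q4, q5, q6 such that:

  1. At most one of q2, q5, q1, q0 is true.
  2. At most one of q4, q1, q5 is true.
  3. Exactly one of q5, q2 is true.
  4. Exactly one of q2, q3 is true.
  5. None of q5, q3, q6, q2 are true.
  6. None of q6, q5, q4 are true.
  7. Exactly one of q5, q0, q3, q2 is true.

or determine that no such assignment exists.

Unsatisfiable

Case q2 = True:
  Constraint (5) is violated (q2=T) — contradiction.
Case q2 = False:
  (3) with q2=F forces q5 = True.
  Constraint (5) is violated (q5=T) — contradiction.
Both cases fail — unsatisfiable.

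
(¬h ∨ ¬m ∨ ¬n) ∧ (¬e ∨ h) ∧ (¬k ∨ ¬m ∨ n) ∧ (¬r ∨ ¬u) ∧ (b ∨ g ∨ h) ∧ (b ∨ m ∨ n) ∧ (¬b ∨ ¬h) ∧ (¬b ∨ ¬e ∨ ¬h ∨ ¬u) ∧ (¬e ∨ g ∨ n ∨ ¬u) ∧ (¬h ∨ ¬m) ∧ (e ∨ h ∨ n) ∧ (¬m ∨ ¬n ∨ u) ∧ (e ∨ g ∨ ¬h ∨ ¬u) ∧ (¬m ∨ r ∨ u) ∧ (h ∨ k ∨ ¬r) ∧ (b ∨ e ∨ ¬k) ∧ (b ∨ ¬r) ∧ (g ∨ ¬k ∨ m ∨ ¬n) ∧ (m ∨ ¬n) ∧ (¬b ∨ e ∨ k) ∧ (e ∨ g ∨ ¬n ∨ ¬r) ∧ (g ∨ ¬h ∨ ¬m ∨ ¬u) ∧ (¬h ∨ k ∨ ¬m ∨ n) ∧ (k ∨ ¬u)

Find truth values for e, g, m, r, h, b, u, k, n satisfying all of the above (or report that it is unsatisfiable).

Try e = True:
  (¬e ∨ h) forces h = True.
  (¬b ∨ ¬h) forces b = False.
  (¬h ∨ ¬m) forces m = False.
  (b ∨ m ∨ n) forces n = True.
  clause (m ∨ ¬n) is falsified — backtrack.
So e = False.
Set g = False.
Try m = False:
  (m ∨ ¬n) forces n = False.
  (b ∨ m ∨ n) forces b = True.
  (¬b ∨ ¬h) forces h = False.
  clause (e ∨ h ∨ n) is falsified — backtrack.
So m = True.
  then (¬h ∨ ¬m) forces h = False.
  then (e ∨ h ∨ n) forces n = True.
  then (¬m ∨ ¬n ∨ u) forces u = True.
  then (e ∨ g ∨ ¬n ∨ ¬r) forces r = False.
  then (k ∨ ¬u) forces k = True.
  then (b ∨ g ∨ h) forces b = True.
All clauses satisfied.

e = False, g = False, m = True, r = False, h = False, b = True, u = True, k = True, n = True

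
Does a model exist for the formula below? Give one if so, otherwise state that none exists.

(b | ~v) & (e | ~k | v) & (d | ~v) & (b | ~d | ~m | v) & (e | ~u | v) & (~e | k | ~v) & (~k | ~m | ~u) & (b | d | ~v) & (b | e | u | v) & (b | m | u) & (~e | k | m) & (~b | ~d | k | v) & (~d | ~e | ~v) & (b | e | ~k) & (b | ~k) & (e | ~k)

Set b = True.
Set u = False.
Set d = True.
Set k = False.
  then (~b | ~d | k | v) forces v = True.
  then (~d | ~e | ~v) forces e = False.
Set m = True.
All clauses satisfied.

b = True, u = False, d = True, k = False, e = False, m = True, v = True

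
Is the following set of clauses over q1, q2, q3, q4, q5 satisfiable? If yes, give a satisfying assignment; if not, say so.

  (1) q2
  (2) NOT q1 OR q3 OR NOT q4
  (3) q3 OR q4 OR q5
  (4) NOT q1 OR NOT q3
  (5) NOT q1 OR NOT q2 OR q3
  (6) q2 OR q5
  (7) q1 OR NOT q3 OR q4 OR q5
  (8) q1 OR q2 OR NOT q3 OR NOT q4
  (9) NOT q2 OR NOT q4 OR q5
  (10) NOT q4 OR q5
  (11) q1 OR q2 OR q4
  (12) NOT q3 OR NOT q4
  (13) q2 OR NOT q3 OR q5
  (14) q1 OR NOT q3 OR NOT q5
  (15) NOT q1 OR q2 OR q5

Unit clause (q2) forces q2 = True.
Try q1 = True:
  (NOT q1 OR NOT q3) forces q3 = False.
  clause (NOT q1 OR NOT q2 OR q3) is falsified — backtrack.
So q1 = False.
Try q3 = True:
  (NOT q3 OR NOT q4) forces q4 = False.
  (q1 OR NOT q3 OR q4 OR q5) forces q5 = True.
  clause (q1 OR NOT q3 OR NOT q5) is falsified — backtrack.
So q3 = False.
Set q4 = False.
  then (q3 OR q4 OR q5) forces q5 = True.
All clauses satisfied.

q1: False; q2: True; q3: False; q4: False; q5: True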